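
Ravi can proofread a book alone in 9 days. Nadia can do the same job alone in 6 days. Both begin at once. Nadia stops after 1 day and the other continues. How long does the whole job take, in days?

15/2 days

In the first 1 day the combined rate is 5/18, so 5/18 of the job is done, leaving 13/18.
After Nadia leaves the rate is 1/9 per day; the remaining 13/18 takes 13/2 days.
Total = 1 + 13/2 = 15/2 days.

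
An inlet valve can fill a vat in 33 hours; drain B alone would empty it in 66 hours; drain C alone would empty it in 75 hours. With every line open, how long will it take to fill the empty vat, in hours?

550 hours

Net rate = 1/33 − 1/66 − 1/75 = (50 − 25 − 22)/1650 = 3/1650 = 1/550 per hour.
Filling time = 1 ÷ (1/550) = 550 hours.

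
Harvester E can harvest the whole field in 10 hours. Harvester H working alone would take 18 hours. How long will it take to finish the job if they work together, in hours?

45/7 hours

Combined rate: 1/10 + 1/18 = (9 + 5)/90 = 14/90 = 7/45 per hour.
Time = 1 ÷ (7/45) = 45/7 hours.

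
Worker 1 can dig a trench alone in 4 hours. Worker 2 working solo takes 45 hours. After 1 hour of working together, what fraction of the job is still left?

131/180

Combined rate: 1/4 + 1/45 = (45 + 4)/180 = 49/180 per hour.
In 1 hour they complete 1·49/180 = 49/180 of the job.
So 131/180 remains.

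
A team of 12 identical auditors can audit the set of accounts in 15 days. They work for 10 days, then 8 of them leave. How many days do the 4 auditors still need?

15 days

One auditor does 1/180 of the job per day.
After 10 days with 12 auditors, 2/3 is done (1/3 left).
With 4 auditors the rate is 4/180 = 1/45, so the rest takes 1/3 ÷ 1/45 = 15 days.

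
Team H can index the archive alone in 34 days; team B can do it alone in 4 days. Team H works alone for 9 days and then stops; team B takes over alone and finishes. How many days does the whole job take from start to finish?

In 9 days team H does 9/34 of the job, leaving 25/34.
Team B works at 1/4 per day, so finishing takes 25/34 ÷ 1/4 = 50/17 days.
Total time = 9 + 50/17 = 203/17 days.

203/17 days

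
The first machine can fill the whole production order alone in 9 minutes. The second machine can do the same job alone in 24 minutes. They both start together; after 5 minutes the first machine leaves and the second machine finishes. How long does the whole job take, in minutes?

32/3 minutes

In the first 5 minutes the combined rate is 11/72, so 55/72 of the job is done, leaving 17/72.
After the first machine leaves the rate is 1/24 per minute; the remaining 17/72 takes 17/3 minutes.
Total = 5 + 17/3 = 32/3 minutes.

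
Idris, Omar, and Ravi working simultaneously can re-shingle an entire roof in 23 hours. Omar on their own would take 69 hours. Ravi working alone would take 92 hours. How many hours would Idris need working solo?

276/5 hours

Combined rate is 1/23 per hour.
Known contribution: 1/69 + 1/92 = (4 + 3)/276 = 7/276 per hour.
So Idris's rate is 1/23 − 7/276 = 5/276, meaning 276/5 hours alone.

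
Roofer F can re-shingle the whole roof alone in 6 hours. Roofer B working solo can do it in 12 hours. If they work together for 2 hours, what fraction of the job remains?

Combined rate: 1/6 + 1/12 = (2 + 1)/12 = 3/12 = 1/4 per hour.
In 2 hours they complete 2·1/4 = 1/2 of the job.
So 1/2 remains.

1/2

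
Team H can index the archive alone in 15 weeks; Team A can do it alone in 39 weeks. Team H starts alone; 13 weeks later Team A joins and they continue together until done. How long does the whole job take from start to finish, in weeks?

In 13 weeks Team H does 13/15 of the job, leaving 2/15.
Team H and Team A together work at 6/65 per week, so finishing takes 2/15 ÷ 6/65 = 13/9 weeks.
Total time = 13 + 13/9 = 130/9 weeks.

130/9 weeks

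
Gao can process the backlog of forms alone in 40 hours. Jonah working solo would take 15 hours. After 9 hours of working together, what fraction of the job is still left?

7/40

Combined rate: 1/40 + 1/15 = (3 + 8)/120 = 11/120 per hour.
In 9 hours they complete 9·11/120 = 33/40 of the job.
So 7/40 remains.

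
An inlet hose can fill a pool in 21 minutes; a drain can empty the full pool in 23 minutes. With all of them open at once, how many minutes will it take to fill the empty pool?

483/2 minutes

Net rate = 1/21 − 1/23 = (23 − 21)/483 = 2/483 per minute.
Filling time = 1 ÷ (2/483) = 483/2 minutes.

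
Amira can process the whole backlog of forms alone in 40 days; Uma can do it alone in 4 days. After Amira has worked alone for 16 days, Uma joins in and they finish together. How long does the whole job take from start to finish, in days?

In 16 days Amira does 16/40 = 2/5 of the job, leaving 3/5.
Amira and Uma together work at 11/40 per day, so finishing takes 3/5 ÷ 11/40 = 24/11 days.
Total time = 16 + 24/11 = 200/11 days.

200/11 days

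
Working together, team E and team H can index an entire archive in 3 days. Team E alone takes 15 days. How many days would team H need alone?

Combined rate is 1/3 per day.
Known contribution: 1/15 per day.
So team H's rate is 1/3 − 1/15 = 4/15, meaning 15/4 days alone.

15/4 days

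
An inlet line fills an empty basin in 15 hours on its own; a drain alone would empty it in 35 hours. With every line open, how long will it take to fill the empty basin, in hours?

Net rate = 1/15 − 1/35 = (7 − 3)/105 = 4/105 per hour.
Filling time = 1 ÷ (4/105) = 105/4 hours.

105/4 hours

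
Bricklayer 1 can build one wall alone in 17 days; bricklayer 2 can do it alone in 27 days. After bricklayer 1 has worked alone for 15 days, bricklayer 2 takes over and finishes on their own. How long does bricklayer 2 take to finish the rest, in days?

In 15 days bricklayer 1 does 15/17 of the job, leaving 2/17.
Bricklayer 2 works at 1/27 per day, so finishing takes 2/17 ÷ 1/27 = 54/17 days.

54/17 days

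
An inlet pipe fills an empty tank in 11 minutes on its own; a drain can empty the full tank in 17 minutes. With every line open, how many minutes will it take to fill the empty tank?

Net rate = 1/11 − 1/17 = (17 − 11)/187 = 6/187 per minute.
Filling time = 1 ÷ (6/187) = 187/6 minutes.

187/6 minutes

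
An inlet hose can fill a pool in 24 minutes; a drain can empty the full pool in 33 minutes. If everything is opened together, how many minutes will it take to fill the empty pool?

88 minutes

Net rate = 1/24 − 1/33 = (11 − 8)/264 = 3/264 = 1/88 per minute.
Filling time = 1 ÷ (1/88) = 88 minutes.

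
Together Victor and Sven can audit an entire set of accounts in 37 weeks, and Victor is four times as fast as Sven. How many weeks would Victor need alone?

Let Sven's rate be r; then Victor's rate is 4r, so together (4 + 1)r = 5r = 1/37.
Thus r = 1/185 per week.
Sven alone: 185 weeks; Victor alone: 185/4 weeks.

185/4 weeks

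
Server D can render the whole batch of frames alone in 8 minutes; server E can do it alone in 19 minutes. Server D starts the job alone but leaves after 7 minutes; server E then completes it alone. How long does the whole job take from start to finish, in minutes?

75/8 minutes

In 7 minutes server D does 7/8 of the job, leaving 1/8.
Server E works at 1/19 per minute, so finishing takes 1/8 ÷ 1/19 = 19/8 minutes.
Total time = 7 + 19/8 = 75/8 minutes.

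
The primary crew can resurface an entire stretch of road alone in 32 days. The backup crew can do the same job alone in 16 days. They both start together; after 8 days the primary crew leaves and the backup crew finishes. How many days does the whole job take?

12 days

In the first 8 days the combined rate is 3/32, so 3/4 of the job is done, leaving 1/4.
After the primary crew leaves the rate is 1/16 per day; the remaining 1/4 takes 4 days.
Total = 8 + 4 = 12 days.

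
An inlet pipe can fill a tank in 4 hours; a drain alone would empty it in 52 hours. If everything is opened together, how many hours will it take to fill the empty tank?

13/3 hours

Net rate = 1/4 − 1/52 = (13 − 1)/52 = 12/52 = 3/13 per hour.
Filling time = 1 ÷ (3/13) = 13/3 hours.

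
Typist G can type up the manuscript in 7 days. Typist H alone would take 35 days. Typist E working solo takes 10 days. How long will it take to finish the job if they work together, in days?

Combined rate: 1/7 + 1/35 + 1/10 = (10 + 2 + 7)/70 = 19/70 per day.
Time = 1 ÷ (19/70) = 70/19 days.

70/19 days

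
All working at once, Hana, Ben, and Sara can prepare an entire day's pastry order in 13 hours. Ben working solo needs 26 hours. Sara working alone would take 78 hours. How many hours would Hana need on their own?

39 hours

Combined rate is 1/13 per hour.
Known contribution: 1/26 + 1/78 = (3 + 1)/78 = 4/78 = 2/39 per hour.
So Hana's rate is 1/13 − 2/39 = 1/39, meaning 39 hours alone.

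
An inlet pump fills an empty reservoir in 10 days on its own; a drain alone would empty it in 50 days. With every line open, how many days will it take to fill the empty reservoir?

Net rate = 1/10 − 1/50 = (5 − 1)/50 = 4/50 = 2/25 per day.
Filling time = 1 ÷ (2/25) = 25/2 days.

25/2 days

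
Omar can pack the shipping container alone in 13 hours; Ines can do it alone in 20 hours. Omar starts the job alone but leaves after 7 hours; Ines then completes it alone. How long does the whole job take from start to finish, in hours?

211/13 hours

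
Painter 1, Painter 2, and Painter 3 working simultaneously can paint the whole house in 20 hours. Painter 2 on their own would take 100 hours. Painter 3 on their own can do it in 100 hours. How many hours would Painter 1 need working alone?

100/3 hours

Combined rate is 1/20 per hour.
Known contribution: 1/100 + 1/100 = (1 + 1)/100 = 2/100 = 1/50 per hour.
So Painter 1's rate is 1/20 − 1/50 = 3/100, meaning 100/3 hours alone.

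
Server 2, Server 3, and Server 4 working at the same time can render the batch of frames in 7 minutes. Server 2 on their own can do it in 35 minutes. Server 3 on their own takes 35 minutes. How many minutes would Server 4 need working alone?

Combined rate is 1/7 per minute.
Known contribution: 1/35 + 1/35 = (1 + 1)/35 = 2/35 per minute.
So Server 4's rate is 1/7 − 2/35 = 3/35, meaning 35/3 minutes alone.

35/3 minutes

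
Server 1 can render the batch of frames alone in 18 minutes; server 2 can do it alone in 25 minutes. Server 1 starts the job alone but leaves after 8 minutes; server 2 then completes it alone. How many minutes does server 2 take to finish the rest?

In 8 minutes server 1 does 8/18 = 4/9 of the job, leaving 5/9.
Server 2 works at 1/25 per minute, so finishing takes 5/9 ÷ 1/25 = 125/9 minutes.

125/9 minutes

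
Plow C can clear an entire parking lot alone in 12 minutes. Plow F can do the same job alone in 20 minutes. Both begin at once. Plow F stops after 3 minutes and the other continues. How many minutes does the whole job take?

51/5 minutes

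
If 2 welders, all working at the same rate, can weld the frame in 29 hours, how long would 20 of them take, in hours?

Total work is 2·29 = 58 welder-hours.
With 20 welders: 58/20 = 29/10 hours.

29/10 hours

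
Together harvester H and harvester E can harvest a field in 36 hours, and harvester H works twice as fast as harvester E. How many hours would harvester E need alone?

Let harvester E's rate be r; then harvester H's rate is 2r, so together (2 + 1)r = 3r = 1/36.
Thus r = 1/108 per hour.
Harvester E alone: 108 hours; harvester H alone: 54 hours.

108 hours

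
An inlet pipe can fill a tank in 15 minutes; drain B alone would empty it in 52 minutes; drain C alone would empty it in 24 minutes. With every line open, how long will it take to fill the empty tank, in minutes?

520/3 minutes

Net rate = 1/15 − 1/52 − 1/24 = (104 − 30 − 65)/1560 = 9/1560 = 3/520 per minute.
Filling time = 1 ÷ (3/520) = 520/3 minutes.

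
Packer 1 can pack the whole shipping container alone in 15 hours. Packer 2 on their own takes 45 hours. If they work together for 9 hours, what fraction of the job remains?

Combined rate: 1/15 + 1/45 = (3 + 1)/45 = 4/45 per hour.
In 9 hours they complete 9·4/45 = 4/5 of the job.
So 1/5 remains.

1/5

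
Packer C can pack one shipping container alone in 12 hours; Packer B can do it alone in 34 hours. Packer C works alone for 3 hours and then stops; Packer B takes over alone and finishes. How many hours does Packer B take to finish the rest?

51/2 hours

In 3 hours Packer C does 3/12 = 1/4 of the job, leaving 3/4.
Packer B works at 1/34 per hour, so finishing takes 3/4 ÷ 1/34 = 51/2 hours.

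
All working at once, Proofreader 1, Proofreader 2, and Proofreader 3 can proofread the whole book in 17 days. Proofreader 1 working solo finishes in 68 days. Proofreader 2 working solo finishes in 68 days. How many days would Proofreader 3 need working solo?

34 days

Combined rate is 1/17 per day.
Known contribution: 1/68 + 1/68 = (1 + 1)/68 = 2/68 = 1/34 per day.
So Proofreader 3's rate is 1/17 − 1/34 = 1/34, meaning 34 days alone.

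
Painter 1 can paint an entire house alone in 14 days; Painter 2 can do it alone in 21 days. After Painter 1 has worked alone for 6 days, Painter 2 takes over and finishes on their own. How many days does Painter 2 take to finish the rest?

In 6 days Painter 1 does 6/14 = 3/7 of the job, leaving 4/7.
Painter 2 works at 1/21 per day, so finishing takes 4/7 ÷ 1/21 = 12 days.

12 days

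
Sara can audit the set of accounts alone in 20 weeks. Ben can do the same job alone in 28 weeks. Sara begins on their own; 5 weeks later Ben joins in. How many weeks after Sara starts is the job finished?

55/4 weeks

In the first 5 weeks Sara alone does 5/20 = 1/4 of the job, leaving 3/4.
Once everyone is working, combined rate: 1/20 + 1/28 = (7 + 5)/140 = 12/140 = 3/35 per week.
Remaining 3/4 at 3/35 per week takes 35/4 weeks.
Total from the start = 5 + 35/4 = 55/4 weeks.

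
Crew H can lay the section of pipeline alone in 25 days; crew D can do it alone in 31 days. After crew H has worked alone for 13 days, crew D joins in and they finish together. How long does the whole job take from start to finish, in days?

In 13 days crew H does 13/25 of the job, leaving 12/25.
Crew H and crew D together work at 56/775 per day, so finishing takes 12/25 ÷ 56/775 = 93/14 days.
Total time = 13 + 93/14 = 275/14 days.

275/14 days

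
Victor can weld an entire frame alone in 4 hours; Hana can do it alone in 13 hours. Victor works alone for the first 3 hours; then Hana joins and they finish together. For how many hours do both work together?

13/17 hours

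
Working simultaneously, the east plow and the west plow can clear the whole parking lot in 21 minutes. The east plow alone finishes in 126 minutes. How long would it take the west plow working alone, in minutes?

Combined rate is 1/21 per minute.
Known contribution: 1/126 per minute.
So the west plow's rate is 1/21 − 1/126 = 5/126, meaning 126/5 minutes alone.

126/5 minutes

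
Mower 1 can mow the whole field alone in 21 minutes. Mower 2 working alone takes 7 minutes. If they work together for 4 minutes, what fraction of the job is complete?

Combined rate: 1/21 + 1/7 = (1 + 3)/21 = 4/21 per minute.
In 4 minutes they complete 4·4/21 = 16/21 of the job.

16/21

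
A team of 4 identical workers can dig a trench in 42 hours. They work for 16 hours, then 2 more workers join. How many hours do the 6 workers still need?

One worker does 1/168 of the job per hour.
After 16 hours with 4 workers, 8/21 is done (13/21 left).
With 6 workers the rate is 6/168 = 1/28, so the rest takes 13/21 ÷ 1/28 = 52/3 hours.

52/3 hours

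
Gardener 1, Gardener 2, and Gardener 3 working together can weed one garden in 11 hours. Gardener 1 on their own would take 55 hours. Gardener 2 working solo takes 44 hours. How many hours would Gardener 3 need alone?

Combined rate is 1/11 per hour.
Known contribution: 1/55 + 1/44 = (4 + 5)/220 = 9/220 per hour.
So Gardener 3's rate is 1/11 − 9/220 = 1/20, meaning 20 hours alone.

20 hours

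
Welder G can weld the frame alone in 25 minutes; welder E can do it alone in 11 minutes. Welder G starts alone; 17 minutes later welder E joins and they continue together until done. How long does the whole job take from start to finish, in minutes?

175/9 minutes

In 17 minutes welder G does 17/25 of the job, leaving 8/25.
Welder G and welder E together work at 36/275 per minute, so finishing takes 8/25 ÷ 36/275 = 22/9 minutes.
Total time = 17 + 22/9 = 175/9 minutes.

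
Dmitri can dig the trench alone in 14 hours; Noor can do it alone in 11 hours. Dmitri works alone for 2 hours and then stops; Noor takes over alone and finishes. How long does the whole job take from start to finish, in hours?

In 2 hours Dmitri does 2/14 = 1/7 of the job, leaving 6/7.
Noor works at 1/11 per hour, so finishing takes 6/7 ÷ 1/11 = 66/7 hours.
Total time = 2 + 66/7 = 80/7 hours.

80/7 hours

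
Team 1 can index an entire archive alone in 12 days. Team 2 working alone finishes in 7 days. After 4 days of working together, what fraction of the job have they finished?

19/21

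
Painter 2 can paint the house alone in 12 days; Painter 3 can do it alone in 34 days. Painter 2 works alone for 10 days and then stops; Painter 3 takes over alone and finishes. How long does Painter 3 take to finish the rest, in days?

In 10 days Painter 2 does 10/12 = 5/6 of the job, leaving 1/6.
Painter 3 works at 1/34 per day, so finishing takes 1/6 ÷ 1/34 = 17/3 days.

17/3 days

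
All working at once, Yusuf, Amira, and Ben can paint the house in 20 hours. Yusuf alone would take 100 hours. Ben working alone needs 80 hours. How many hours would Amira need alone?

Combined rate is 1/20 per hour.
Known contribution: 1/100 + 1/80 = (4 + 5)/400 = 9/400 per hour.
So Amira's rate is 1/20 − 9/400 = 11/400, meaning 400/11 hours alone.

400/11 hours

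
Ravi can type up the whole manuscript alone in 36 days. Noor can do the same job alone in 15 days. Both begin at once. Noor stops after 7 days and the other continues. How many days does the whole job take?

In the first 7 days the combined rate is 17/180, so 119/180 of the job is done, leaving 61/180.
After Noor leaves the rate is 1/36 per day; the remaining 61/180 takes 61/5 days.
Total = 7 + 61/5 = 96/5 days.

96/5 days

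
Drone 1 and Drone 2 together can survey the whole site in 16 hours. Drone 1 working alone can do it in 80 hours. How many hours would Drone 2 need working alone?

Combined rate is 1/16 per hour.
Known contribution: 1/80 per hour.
So Drone 2's rate is 1/16 − 1/80 = 1/20, meaning 20 hours alone.

20 hours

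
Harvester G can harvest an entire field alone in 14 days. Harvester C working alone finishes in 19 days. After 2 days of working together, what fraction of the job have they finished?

Combined rate: 1/14 + 1/19 = (19 + 14)/266 = 33/266 per day.
In 2 days they complete 2·33/266 = 33/133 of the job.

33/133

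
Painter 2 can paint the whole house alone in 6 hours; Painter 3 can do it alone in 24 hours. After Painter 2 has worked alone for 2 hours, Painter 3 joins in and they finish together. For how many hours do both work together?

16/5 hours

In 2 hours Painter 2 does 2/6 = 1/3 of the job, leaving 2/3.
Painter 2 and Painter 3 together work at 5/24 per hour, so finishing takes 2/3 ÷ 5/24 = 16/5 hours.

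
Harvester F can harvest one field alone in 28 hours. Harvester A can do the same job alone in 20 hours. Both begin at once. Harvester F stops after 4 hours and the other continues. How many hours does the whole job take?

In the first 4 hours the combined rate is 3/35, so 12/35 of the job is done, leaving 23/35.
After Harvester F leaves the rate is 1/20 per hour; the remaining 23/35 takes 92/7 hours.
Total = 4 + 92/7 = 120/7 hours.

120/7 hours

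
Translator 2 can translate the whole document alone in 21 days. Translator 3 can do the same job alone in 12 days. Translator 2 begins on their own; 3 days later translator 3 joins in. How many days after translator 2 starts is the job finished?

In the first 3 days translator 2 alone does 3/21 = 1/7 of the job, leaving 6/7.
Once everyone is working, combined rate: 1/21 + 1/12 = (4 + 7)/84 = 11/84 per day.
Remaining 6/7 at 11/84 per day takes 72/11 days.
Total from the start = 3 + 72/11 = 105/11 days.

105/11 days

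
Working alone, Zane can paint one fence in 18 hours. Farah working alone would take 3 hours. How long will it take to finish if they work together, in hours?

Combined rate: 1/18 + 1/3 = (1 + 6)/18 = 7/18 per hour.
Time = 1 ÷ (7/18) = 18/7 hours.

18/7 hours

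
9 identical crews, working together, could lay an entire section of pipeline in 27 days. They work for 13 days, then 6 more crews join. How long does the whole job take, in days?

107/5 days

One crew does 1/243 of the job per day.
After 13 days with 9 crews, 13/27 is done (14/27 left).
With 15 crews the rate is 15/243 = 5/81, so the rest takes 14/27 ÷ 5/81 = 42/5 days.
Total = 13 + 42/5 = 107/5 days.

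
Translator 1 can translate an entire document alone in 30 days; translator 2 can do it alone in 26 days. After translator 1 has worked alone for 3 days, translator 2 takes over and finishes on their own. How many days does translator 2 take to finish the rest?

117/5 days

In 3 days translator 1 does 3/30 = 1/10 of the job, leaving 9/10.
Translator 2 works at 1/26 per day, so finishing takes 9/10 ÷ 1/26 = 117/5 days.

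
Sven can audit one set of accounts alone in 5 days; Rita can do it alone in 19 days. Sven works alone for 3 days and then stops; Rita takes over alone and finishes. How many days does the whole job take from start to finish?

53/5 days

In 3 days Sven does 3/5 of the job, leaving 2/5.
Rita works at 1/19 per day, so finishing takes 2/5 ÷ 1/19 = 38/5 days.
Total time = 3 + 38/5 = 53/5 days.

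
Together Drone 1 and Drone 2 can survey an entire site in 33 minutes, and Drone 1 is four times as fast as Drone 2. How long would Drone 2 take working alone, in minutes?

Let Drone 2's rate be r; then Drone 1's rate is 4r, so together (4 + 1)r = 5r = 1/33.
Thus r = 1/165 per minute.
Drone 2 alone: 165 minutes; Drone 1 alone: 165/4 minutes.

165 minutes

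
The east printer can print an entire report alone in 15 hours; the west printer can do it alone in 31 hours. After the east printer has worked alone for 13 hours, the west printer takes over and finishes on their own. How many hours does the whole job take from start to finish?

257/15 hours

In 13 hours the east printer does 13/15 of the job, leaving 2/15.
The west printer works at 1/31 per hour, so finishing takes 2/15 ÷ 1/31 = 62/15 hours.
Total time = 13 + 62/15 = 257/15 hours.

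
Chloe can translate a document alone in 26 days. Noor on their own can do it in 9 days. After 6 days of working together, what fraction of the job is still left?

4/39

Combined rate: 1/26 + 1/9 = (9 + 26)/234 = 35/234 per day.
In 6 days they complete 6·35/234 = 35/39 of the job.
So 4/39 remains.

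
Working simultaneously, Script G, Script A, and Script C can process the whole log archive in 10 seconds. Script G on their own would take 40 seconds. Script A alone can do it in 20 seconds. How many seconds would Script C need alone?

Combined rate is 1/10 per second.
Known contribution: 1/40 + 1/20 = (1 + 2)/40 = 3/40 per second.
So Script C's rate is 1/10 − 3/40 = 1/40, meaning 40 seconds alone.

40 seconds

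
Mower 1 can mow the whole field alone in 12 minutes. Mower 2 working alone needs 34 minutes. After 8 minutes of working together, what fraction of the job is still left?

5/51

Combined rate: 1/12 + 1/34 = (17 + 6)/204 = 23/204 per minute.
In 8 minutes they complete 8·23/204 = 46/51 of the job.
So 5/51 remains.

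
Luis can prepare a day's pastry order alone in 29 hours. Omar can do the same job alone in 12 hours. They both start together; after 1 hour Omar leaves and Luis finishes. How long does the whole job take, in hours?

In the first 1 hour the combined rate is 41/348, so 41/348 of the job is done, leaving 307/348.
After Omar leaves the rate is 1/29 per hour; the remaining 307/348 takes 307/12 hours.
Total = 1 + 307/12 = 319/12 hours.

319/12 hours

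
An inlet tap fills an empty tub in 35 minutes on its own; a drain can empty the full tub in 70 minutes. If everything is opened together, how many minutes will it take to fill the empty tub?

Net rate = 1/35 − 1/70 = (2 − 1)/70 = 1/70 per minute.
Filling time = 1 ÷ (1/70) = 70 minutes.

70 minutes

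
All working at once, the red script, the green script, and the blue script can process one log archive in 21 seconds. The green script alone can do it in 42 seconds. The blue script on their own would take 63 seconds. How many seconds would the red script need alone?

126 seconds

Combined rate is 1/21 per second.
Known contribution: 1/42 + 1/63 = (3 + 2)/126 = 5/126 per second.
So the red script's rate is 1/21 − 5/126 = 1/126, meaning 126 seconds alone.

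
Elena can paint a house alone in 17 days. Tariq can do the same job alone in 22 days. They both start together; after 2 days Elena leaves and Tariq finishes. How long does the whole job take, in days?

In the first 2 days the combined rate is 39/374, so 39/187 of the job is done, leaving 148/187.
After Elena leaves the rate is 1/22 per day; the remaining 148/187 takes 296/17 days.
Total = 2 + 296/17 = 330/17 days.

330/17 days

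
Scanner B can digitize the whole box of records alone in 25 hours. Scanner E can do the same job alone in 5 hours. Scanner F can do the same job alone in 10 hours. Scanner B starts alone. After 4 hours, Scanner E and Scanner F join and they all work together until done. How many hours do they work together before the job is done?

In the first 4 hours Scanner B alone does 4/25 of the job, leaving 21/25.
Once everyone is working, combined rate: 1/25 + 1/5 + 1/10 = (2 + 10 + 5)/50 = 17/50 per hour.
Remaining 21/25 at 17/50 per hour takes 42/17 hours.

42/17 hours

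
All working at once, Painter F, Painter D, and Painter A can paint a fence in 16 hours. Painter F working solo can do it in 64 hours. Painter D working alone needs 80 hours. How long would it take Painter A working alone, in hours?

Combined rate is 1/16 per hour.
Known contribution: 1/64 + 1/80 = (5 + 4)/320 = 9/320 per hour.
So Painter A's rate is 1/16 − 9/320 = 11/320, meaning 320/11 hours alone.

320/11 hours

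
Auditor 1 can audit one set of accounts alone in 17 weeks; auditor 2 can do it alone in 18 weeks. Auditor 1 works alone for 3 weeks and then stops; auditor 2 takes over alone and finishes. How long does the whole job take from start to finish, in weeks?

303/17 weeks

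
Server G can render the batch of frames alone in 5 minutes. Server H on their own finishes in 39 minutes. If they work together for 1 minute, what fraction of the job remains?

151/195

Combined rate: 1/5 + 1/39 = (39 + 5)/195 = 44/195 per minute.
In 1 minute they complete 1·44/195 = 44/195 of the job.
So 151/195 remains.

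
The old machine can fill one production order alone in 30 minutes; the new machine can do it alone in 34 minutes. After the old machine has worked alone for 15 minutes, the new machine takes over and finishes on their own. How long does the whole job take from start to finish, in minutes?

In 15 minutes the old machine does 15/30 = 1/2 of the job, leaving 1/2.
The new machine works at 1/34 per minute, so finishing takes 1/2 ÷ 1/34 = 17 minutes.
Total time = 15 + 17 = 32 minutes.

32 minutes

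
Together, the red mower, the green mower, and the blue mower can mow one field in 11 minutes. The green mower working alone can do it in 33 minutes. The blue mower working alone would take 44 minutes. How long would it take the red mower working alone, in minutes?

Combined rate is 1/11 per minute.
Known contribution: 1/33 + 1/44 = (4 + 3)/132 = 7/132 per minute.
So the red mower's rate is 1/11 − 7/132 = 5/132, meaning 132/5 minutes alone.

132/5 minutes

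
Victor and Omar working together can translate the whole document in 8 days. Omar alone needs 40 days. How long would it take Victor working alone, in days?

Combined rate is 1/8 per day.
Known contribution: 1/40 per day.
So Victor's rate is 1/8 − 1/40 = 1/10, meaning 10 days alone.

10 days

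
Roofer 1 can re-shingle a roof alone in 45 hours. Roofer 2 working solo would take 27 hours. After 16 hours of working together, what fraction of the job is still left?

7/135

Combined rate: 1/45 + 1/27 = (3 + 5)/135 = 8/135 per hour.
In 16 hours they complete 16·8/135 = 128/135 of the job.
So 7/135 remains.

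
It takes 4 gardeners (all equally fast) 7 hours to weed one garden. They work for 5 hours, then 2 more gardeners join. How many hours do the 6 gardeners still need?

4/3 hours

One gardener does 1/28 of the job per hour.
After 5 hours with 4 gardeners, 5/7 is done (2/7 left).
With 6 gardeners the rate is 6/28 = 3/14, so the rest takes 2/7 ÷ 3/14 = 4/3 hours.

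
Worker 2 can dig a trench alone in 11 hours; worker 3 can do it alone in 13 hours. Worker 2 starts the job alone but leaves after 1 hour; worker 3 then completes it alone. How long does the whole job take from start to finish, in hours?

141/11 hours

In 1 hour worker 2 does 1/11 of the job, leaving 10/11.
Worker 3 works at 1/13 per hour, so finishing takes 10/11 ÷ 1/13 = 130/11 hours.
Total time = 1 + 130/11 = 141/11 hours.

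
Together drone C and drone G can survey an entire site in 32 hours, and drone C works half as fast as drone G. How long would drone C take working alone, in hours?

96 hours

Let drone G's rate be r; then drone C's rate is (1/2)r, so together (1/2 + 1)r = (3/2)r = 1/32.
Thus r = 1/48 per hour.
Drone G alone: 48 hours; drone C alone: 96 hours.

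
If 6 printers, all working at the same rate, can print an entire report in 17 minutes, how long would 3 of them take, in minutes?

34 minutes

Total work is 6·17 = 102 printer-minutes.
With 3 printers: 102/3 = 34 minutes.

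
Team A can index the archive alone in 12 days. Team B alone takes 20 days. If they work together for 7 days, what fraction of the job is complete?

14/15

Combined rate: 1/12 + 1/20 = (5 + 3)/60 = 8/60 = 2/15 per day.
In 7 days they complete 7·2/15 = 14/15 of the job.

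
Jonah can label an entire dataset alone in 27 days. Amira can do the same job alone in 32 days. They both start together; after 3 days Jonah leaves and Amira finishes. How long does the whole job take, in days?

256/9 days

In the first 3 days the combined rate is 59/864, so 59/288 of the job is done, leaving 229/288.
After Jonah leaves the rate is 1/32 per day; the remaining 229/288 takes 229/9 days.
Total = 3 + 229/9 = 256/9 days.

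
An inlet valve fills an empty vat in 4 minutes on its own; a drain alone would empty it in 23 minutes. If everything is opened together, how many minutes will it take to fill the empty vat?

92/19 minutes

Net rate = 1/4 − 1/23 = (23 − 4)/92 = 19/92 per minute.
Filling time = 1 ÷ (19/92) = 92/19 minutes.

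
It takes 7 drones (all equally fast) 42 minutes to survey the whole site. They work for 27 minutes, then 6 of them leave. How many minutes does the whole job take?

One drone does 1/294 of the job per minute.
After 27 minutes with 7 drones, 9/14 is done (5/14 left).
With 1 drone the rate is 1/294, so the rest takes 5/14 ÷ 1/294 = 105 minutes.
Total = 27 + 105 = 132 minutes.

132 minutes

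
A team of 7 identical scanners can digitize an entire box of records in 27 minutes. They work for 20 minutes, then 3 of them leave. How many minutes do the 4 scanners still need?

One scanner does 1/189 of the job per minute.
After 20 minutes with 7 scanners, 20/27 is done (7/27 left).
With 4 scanners the rate is 4/189, so the rest takes 7/27 ÷ 4/189 = 49/4 minutes.

49/4 minutes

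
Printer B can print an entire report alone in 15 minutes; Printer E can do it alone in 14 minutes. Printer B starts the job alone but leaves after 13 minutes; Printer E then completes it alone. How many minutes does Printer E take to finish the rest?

In 13 minutes Printer B does 13/15 of the job, leaving 2/15.
Printer E works at 1/14 per minute, so finishing takes 2/15 ÷ 1/14 = 28/15 minutes.

28/15 minutes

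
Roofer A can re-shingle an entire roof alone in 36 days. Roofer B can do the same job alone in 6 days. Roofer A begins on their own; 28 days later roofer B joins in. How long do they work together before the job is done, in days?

In the first 28 days roofer A alone does 28/36 = 7/9 of the job, leaving 2/9.
Once everyone is working, combined rate: 1/36 + 1/6 = (1 + 6)/36 = 7/36 per day.
Remaining 2/9 at 7/36 per day takes 8/7 days.

8/7 days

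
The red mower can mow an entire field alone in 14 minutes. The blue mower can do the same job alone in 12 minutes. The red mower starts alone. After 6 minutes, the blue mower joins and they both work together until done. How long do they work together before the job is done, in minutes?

48/13 minutes

In the first 6 minutes the red mower alone does 6/14 = 3/7 of the job, leaving 4/7.
Once everyone is working, combined rate: 1/14 + 1/12 = (6 + 7)/84 = 13/84 per minute.
Remaining 4/7 at 13/84 per minute takes 48/13 minutes.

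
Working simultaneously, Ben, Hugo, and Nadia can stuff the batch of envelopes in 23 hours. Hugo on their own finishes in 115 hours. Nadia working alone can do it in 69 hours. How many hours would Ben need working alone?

345/7 hours

Combined rate is 1/23 per hour.
Known contribution: 1/115 + 1/69 = (3 + 5)/345 = 8/345 per hour.
So Ben's rate is 1/23 − 8/345 = 7/345, meaning 345/7 hours alone.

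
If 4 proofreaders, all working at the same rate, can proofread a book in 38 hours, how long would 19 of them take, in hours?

8 hours

Total work is 4·38 = 152 proofreader-hours.
With 19 proofreaders: 152/19 = 8 hours.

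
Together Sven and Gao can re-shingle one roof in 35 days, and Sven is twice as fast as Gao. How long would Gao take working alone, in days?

Let Gao's rate be r; then Sven's rate is 2r, so together (2 + 1)r = 3r = 1/35.
Thus r = 1/105 per day.
Gao alone: 105 days; Sven alone: 105/2 days.

105 days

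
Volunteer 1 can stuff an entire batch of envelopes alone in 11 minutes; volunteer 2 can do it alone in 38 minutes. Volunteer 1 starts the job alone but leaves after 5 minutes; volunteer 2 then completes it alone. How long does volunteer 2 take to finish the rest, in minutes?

In 5 minutes volunteer 1 does 5/11 of the job, leaving 6/11.
Volunteer 2 works at 1/38 per minute, so finishing takes 6/11 ÷ 1/38 = 228/11 minutes.

228/11 minutes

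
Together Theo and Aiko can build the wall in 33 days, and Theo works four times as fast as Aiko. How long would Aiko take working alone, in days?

165 days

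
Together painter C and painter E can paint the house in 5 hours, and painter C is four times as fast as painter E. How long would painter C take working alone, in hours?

Let painter E's rate be r; then painter C's rate is 4r, so together (4 + 1)r = 5r = 1/5.
Thus r = 1/25 per hour.
Painter E alone: 25 hours; painter C alone: 25/4 hours.

25/4 hours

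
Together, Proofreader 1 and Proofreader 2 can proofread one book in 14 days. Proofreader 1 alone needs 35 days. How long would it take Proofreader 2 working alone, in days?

70/3 days

Combined rate is 1/14 per day.
Known contribution: 1/35 per day.
So Proofreader 2's rate is 1/14 − 1/35 = 3/70, meaning 70/3 days alone.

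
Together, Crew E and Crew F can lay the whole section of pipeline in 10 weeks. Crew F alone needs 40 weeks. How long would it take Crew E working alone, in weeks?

40/3 weeks

Combined rate is 1/10 per week.
Known contribution: 1/40 per week.
So Crew E's rate is 1/10 − 1/40 = 3/40, meaning 40/3 weeks alone.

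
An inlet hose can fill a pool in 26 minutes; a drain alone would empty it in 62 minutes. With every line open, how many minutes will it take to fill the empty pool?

Net rate = 1/26 − 1/62 = (31 − 13)/806 = 18/806 = 9/403 per minute.
Filling time = 1 ÷ (9/403) = 403/9 minutes.

403/9 minutes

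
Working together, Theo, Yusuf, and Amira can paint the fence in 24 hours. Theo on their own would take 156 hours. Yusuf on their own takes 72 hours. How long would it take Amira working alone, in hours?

234/5 hours

Combined rate is 1/24 per hour.
Known contribution: 1/156 + 1/72 = (6 + 13)/936 = 19/936 per hour.
So Amira's rate is 1/24 − 19/936 = 5/234, meaning 234/5 hours alone.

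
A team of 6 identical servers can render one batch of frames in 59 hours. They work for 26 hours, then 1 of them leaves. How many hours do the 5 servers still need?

One server does 1/354 of the job per hour.
After 26 hours with 6 servers, 26/59 is done (33/59 left).
With 5 servers the rate is 5/354, so the rest takes 33/59 ÷ 5/354 = 198/5 hours.

198/5 hours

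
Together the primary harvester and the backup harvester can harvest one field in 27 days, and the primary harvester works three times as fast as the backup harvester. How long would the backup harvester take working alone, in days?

108 days

Let the backup harvester's rate be r; then the primary harvester's rate is 3r, so together (3 + 1)r = 4r = 1/27.
Thus r = 1/108 per day.
The backup harvester alone: 108 days; the primary harvester alone: 36 days.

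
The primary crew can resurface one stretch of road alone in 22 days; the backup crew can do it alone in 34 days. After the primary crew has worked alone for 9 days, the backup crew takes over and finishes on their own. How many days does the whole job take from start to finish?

In 9 days the primary crew does 9/22 of the job, leaving 13/22.
The backup crew works at 1/34 per day, so finishing takes 13/22 ÷ 1/34 = 221/11 days.
Total time = 9 + 221/11 = 320/11 days.

320/11 days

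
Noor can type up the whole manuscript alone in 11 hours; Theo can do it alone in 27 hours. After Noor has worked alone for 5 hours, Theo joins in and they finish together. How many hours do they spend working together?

81/19 hours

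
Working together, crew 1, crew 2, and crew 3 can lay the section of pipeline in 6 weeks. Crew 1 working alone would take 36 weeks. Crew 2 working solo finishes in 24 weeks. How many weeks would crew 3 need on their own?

72/7 weeks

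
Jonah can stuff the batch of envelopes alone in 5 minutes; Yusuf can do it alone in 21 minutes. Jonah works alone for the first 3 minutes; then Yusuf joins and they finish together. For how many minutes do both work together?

21/13 minutes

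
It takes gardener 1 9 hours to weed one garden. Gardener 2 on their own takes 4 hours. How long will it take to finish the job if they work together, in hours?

36/13 hours

With two workers the combined time is the product over the sum: 9·4/(9+4) = 36/13 hours.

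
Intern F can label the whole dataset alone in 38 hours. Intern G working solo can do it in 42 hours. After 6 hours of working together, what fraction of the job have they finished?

Combined rate: 1/38 + 1/42 = (21 + 19)/798 = 40/798 = 20/399 per hour.
In 6 hours they complete 6·20/399 = 40/133 of the job.

40/133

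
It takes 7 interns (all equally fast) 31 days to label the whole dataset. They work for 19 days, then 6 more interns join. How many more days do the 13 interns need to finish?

One intern does 1/217 of the job per day.
After 19 days with 7 interns, 19/31 is done (12/31 left).
With 13 interns the rate is 13/217, so the rest takes 12/31 ÷ 13/217 = 84/13 days.

84/13 days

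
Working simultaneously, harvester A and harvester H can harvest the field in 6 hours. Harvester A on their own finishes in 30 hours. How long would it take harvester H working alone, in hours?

15/2 hours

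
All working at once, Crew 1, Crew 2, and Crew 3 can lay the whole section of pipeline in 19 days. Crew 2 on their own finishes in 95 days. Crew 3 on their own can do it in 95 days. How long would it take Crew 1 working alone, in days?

95/3 days

Combined rate is 1/19 per day.
Known contribution: 1/95 + 1/95 = (1 + 1)/95 = 2/95 per day.
So Crew 1's rate is 1/19 − 2/95 = 3/95, meaning 95/3 days alone.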